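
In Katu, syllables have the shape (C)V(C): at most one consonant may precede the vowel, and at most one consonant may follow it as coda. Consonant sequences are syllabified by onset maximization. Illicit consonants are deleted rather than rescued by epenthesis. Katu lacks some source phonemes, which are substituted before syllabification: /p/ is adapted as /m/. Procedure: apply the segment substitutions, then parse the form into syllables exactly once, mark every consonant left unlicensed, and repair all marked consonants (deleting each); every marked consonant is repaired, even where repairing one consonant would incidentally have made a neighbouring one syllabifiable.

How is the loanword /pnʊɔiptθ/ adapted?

Substitution: /p/ → /m/, giving /mnʊɔimtθ/.
Under (C)V(C), the unsyllabifiable consonants are /m/, /t/, /θ/ (at most one coda consonant is licensed; onsets are limited to one consonant).
Deleting the stranded consonants removes /m/, /t/, /θ/.

nʊɔim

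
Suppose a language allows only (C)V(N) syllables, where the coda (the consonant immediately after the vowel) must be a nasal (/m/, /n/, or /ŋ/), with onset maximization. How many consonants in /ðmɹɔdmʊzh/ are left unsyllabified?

5

Under (C)V(N), the unsyllabifiable consonants are /ð/, /m/, /d/, /z/, /h/ (only a nasal (/m/, /n/, or /ŋ/) is licensed in coda position; onsets are limited to one consonant).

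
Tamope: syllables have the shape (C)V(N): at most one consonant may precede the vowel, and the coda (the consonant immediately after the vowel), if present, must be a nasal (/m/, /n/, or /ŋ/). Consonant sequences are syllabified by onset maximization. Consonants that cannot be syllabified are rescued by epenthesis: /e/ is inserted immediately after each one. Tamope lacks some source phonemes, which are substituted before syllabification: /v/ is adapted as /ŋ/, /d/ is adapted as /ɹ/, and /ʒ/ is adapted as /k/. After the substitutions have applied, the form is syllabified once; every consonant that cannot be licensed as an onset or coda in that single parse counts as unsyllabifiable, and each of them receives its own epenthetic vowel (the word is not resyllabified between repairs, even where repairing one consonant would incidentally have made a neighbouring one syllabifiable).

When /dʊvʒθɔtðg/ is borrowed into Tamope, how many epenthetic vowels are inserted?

4

After substitution the input is /ɹʊŋkθɔtðg/.
The unsyllabifiable consonants are /k/, /t/, /ð/, /g/; each receives one epenthetic vowel.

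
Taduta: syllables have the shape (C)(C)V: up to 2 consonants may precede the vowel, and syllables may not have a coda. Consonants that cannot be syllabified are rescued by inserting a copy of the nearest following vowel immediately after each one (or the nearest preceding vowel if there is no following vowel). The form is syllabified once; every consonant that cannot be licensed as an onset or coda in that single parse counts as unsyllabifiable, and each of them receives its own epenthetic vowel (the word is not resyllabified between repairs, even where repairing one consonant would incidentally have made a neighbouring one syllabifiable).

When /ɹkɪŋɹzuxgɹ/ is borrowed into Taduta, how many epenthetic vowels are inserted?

4

The unsyllabifiable consonants are /ŋ/, /x/, /g/, /ɹ/; each receives one epenthetic vowel.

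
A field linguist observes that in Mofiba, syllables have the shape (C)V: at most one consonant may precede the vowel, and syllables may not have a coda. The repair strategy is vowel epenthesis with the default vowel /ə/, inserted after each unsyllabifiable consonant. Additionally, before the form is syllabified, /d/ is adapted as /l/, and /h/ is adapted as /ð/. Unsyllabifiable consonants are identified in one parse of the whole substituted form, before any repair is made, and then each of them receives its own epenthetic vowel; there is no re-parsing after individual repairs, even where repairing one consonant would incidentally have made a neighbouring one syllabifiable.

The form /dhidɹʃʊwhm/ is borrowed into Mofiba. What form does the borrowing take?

ləðiləɹəʃʊwəðəmə

Substitution: /d/ → /l/, /h/ → /ð/, giving /lðilɹʃʊwðm/.
Under (C)V, the unsyllabifiable consonants are /l/, /l/, /ɹ/, /w/, /ð/, /m/ (no codas are permitted; onsets are limited to one consonant).
Inserting the epenthetic vowel yields /l/ → /lə/, /l/ → /lə/, /ɹ/ → /ɹə/, /w/ → /wə/, /ð/ → /ðə/, /m/ → /mə/.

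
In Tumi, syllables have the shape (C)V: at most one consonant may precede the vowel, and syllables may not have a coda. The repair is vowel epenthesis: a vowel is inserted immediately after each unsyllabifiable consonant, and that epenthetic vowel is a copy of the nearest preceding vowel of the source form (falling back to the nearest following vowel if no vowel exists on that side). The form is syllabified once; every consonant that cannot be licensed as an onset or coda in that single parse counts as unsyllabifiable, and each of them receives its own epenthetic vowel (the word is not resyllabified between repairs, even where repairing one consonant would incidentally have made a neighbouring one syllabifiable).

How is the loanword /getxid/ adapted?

The consonants /t/, /d/ cannot be parsed into a legal (C)V syllable (no codas are permitted; onsets are limited to one consonant).
Epenthesis after each stranded consonant: /t/ → /te/, /d/ → /di/.

getexidi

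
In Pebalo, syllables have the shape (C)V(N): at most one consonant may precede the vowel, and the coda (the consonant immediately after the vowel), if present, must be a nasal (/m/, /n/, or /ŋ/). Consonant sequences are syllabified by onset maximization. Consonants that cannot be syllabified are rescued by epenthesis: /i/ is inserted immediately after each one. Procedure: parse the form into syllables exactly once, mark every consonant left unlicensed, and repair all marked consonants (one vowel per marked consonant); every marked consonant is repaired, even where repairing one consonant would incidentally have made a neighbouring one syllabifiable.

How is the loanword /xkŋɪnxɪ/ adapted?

xikiŋɪnxɪ

The consonants /x/, /k/ cannot be parsed into a legal (C)V(N) syllable (only a nasal (/m/, /n/, or /ŋ/) is licensed in coda position; onsets are limited to one consonant).
Epenthesis after each stranded consonant: /x/ → /xi/, /k/ → /ki/.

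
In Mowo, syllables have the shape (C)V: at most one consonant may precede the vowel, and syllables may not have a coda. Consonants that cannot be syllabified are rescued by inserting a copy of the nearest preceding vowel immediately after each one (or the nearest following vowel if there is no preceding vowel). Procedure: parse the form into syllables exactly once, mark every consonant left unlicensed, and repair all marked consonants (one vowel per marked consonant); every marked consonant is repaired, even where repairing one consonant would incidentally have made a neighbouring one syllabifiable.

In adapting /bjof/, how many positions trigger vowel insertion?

The unsyllabifiable consonants are /b/, /f/; each receives one epenthetic vowel.

2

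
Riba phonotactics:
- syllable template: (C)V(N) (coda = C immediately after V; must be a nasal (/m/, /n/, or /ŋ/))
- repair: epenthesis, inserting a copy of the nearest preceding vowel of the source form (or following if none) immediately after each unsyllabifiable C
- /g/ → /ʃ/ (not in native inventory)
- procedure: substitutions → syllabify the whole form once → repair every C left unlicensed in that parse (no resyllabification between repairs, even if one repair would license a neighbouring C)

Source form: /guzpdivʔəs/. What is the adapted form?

Substitution: /g/ → /ʃ/, giving /ʃuzpdivʔəs/.
The consonants /z/, /p/, /v/, /s/ cannot be parsed into a legal (C)V(N) syllable (only a nasal (/m/, /n/, or /ŋ/) is licensed in coda position; onsets are limited to one consonant).
Inserting the epenthetic vowel yields /z/ → /zu/, /p/ → /pu/, /v/ → /vi/, /s/ → /sə/.

ʃuzupudiviʔəsə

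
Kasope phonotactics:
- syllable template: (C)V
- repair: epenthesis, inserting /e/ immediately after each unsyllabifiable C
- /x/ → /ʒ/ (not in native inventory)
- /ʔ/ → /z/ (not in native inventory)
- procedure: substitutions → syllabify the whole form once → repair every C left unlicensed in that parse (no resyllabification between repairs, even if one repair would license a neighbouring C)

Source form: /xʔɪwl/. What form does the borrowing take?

Substitution: /x/ → /ʒ/, /ʔ/ → /z/, giving /ʒzɪwl/.
Syllabifying with onset maximization leaves /ʒ/, /w/, /l/ stranded (no codas are permitted; onsets are limited to one consonant).
Inserting the epenthetic vowel yields /ʒ/ → /ʒe/, /w/ → /we/, /l/ → /le/.

ʒezɪwele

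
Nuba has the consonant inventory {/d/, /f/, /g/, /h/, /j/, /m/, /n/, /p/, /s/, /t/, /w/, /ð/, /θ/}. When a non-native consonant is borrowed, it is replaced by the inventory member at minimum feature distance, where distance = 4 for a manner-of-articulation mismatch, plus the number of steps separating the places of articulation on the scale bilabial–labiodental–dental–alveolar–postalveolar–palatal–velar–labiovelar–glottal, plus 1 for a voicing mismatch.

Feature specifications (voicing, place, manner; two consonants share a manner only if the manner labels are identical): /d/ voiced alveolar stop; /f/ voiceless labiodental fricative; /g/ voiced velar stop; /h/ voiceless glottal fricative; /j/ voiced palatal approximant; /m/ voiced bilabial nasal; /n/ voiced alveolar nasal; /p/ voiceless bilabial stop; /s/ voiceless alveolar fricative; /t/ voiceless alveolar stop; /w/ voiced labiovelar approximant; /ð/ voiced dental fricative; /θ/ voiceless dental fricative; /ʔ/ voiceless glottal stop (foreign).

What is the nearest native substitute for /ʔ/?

g

/g/ is closest: same manner (stop), place distance 2 (glottal→velar), voicing differs (+1); total 3. Next closest is /h/ at distance 4.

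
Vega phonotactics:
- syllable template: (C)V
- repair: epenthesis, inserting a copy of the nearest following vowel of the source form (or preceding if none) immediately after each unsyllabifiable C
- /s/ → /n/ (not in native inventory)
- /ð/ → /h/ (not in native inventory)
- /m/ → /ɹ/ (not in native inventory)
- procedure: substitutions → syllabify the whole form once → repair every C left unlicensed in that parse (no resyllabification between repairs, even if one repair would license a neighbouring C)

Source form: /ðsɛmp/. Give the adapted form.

Substitution: /ð/ → /h/, /s/ → /n/, /m/ → /ɹ/, giving /hnɛɹp/.
Syllabifying with onset maximization leaves /h/, /ɹ/, /p/ stranded (no codas are permitted; onsets are limited to one consonant).
Epenthesis after each stranded consonant: /h/ → /hɛ/, /ɹ/ → /ɹɛ/, /p/ → /pɛ/.

hɛnɛɹɛpɛ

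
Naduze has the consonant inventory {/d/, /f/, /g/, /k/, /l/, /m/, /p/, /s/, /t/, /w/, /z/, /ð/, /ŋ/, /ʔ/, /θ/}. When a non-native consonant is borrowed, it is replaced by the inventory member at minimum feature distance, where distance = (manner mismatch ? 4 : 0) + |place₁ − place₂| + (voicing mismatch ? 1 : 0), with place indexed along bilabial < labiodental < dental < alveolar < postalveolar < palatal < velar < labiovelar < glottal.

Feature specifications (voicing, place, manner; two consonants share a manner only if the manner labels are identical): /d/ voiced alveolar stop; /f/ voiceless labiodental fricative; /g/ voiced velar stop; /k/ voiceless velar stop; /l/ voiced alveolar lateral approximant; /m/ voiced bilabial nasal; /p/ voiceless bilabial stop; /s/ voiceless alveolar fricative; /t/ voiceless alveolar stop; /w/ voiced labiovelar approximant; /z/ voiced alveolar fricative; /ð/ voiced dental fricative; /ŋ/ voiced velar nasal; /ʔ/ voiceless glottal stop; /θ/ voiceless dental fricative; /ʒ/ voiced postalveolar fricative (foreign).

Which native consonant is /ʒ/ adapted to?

z

/z/ is closest: same manner (fricative), place distance 1 (postalveolar→alveolar), same voicing; total 1. Next closest is /s/ at distance 2.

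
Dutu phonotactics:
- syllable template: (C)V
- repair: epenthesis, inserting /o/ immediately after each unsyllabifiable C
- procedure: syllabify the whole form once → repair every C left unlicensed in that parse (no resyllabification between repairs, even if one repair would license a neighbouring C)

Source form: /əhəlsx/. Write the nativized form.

The consonants /l/, /s/, /x/ cannot be parsed into a legal (C)V syllable (no codas are permitted; onsets are limited to one consonant).
Inserting the epenthetic vowel yields /l/ → /lo/, /s/ → /so/, /x/ → /xo/.

əhəlosoxo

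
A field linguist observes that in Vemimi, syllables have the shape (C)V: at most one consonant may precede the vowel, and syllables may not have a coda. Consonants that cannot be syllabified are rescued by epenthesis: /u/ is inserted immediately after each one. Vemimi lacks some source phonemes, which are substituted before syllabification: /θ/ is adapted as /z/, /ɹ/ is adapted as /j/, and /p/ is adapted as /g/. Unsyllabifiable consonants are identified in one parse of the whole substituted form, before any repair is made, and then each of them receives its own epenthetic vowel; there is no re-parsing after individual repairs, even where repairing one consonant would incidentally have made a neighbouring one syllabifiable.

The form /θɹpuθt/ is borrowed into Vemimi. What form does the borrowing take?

zujuguzutu

Substitution: /θ/ → /z/, /ɹ/ → /j/, /p/ → /g/, giving /zjguzt/.
The consonants /z/, /j/, /z/, /t/ cannot be parsed into a legal (C)V syllable (no codas are permitted; onsets are limited to one consonant).
Epenthesis after each stranded consonant: /z/ → /zu/, /j/ → /ju/, /z/ → /zu/, /t/ → /tu/.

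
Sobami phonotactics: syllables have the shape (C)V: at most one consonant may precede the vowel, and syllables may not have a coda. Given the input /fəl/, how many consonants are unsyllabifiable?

1

Syllabifying with onset maximization leaves /l/ stranded (no codas are permitted; onsets are limited to one consonant).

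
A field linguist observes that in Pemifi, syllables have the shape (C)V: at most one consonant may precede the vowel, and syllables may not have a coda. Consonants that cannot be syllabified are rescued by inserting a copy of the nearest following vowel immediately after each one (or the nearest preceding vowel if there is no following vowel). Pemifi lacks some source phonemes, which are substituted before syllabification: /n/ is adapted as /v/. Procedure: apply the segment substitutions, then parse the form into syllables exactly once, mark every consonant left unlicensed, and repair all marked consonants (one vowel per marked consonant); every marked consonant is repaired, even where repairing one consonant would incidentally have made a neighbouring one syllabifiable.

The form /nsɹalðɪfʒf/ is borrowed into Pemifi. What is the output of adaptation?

vasaɹalɪðɪfɪʒɪfɪ

Substitution: /n/ → /v/, giving /vsɹalðɪfʒf/.
The consonants /v/, /s/, /l/, /f/, /ʒ/, /f/ cannot be parsed into a legal (C)V syllable (no codas are permitted; onsets are limited to one consonant).
Inserting the epenthetic vowel yields /v/ → /va/, /s/ → /sa/, /l/ → /lɪ/, /f/ → /fɪ/, /ʒ/ → /ʒɪ/, /f/ → /fɪ/.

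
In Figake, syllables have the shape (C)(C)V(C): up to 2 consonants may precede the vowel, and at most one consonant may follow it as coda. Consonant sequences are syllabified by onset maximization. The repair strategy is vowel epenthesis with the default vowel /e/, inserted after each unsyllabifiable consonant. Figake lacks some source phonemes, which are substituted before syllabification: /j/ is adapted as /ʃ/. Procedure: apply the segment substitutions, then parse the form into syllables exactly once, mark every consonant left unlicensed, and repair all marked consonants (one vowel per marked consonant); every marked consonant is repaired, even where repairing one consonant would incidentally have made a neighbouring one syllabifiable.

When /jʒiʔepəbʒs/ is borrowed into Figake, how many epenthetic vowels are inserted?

After substitution the input is /ʃʒiʔepəbʒs/.
The unsyllabifiable consonants are /ʒ/, /s/; each receives one epenthetic vowel.

2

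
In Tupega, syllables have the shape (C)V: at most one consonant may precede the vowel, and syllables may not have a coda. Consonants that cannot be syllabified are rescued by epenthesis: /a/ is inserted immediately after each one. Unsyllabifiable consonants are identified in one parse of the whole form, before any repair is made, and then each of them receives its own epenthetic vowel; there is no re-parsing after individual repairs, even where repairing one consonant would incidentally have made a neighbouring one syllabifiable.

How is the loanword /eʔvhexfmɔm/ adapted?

eʔavahexafamɔma

Under (C)V, the unsyllabifiable consonants are /ʔ/, /v/, /x/, /f/, /m/ (no codas are permitted; onsets are limited to one consonant).
Epenthesis after each stranded consonant: /ʔ/ → /ʔa/, /v/ → /va/, /x/ → /xa/, /f/ → /fa/, /m/ → /ma/.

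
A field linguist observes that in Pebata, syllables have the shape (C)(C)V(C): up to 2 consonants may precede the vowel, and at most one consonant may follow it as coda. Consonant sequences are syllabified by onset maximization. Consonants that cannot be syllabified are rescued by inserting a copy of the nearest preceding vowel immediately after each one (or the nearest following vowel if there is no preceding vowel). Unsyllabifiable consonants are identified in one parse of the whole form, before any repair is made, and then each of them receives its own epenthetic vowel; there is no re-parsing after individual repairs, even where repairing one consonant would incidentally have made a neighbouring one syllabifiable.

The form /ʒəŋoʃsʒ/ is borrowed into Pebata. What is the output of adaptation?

ʒəŋoʃsoʒo

Syllabifying with onset maximization leaves /s/, /ʒ/ stranded (at most one coda consonant is licensed; onsets may contain at most 2 consonants).
Epenthesis after each stranded consonant: /s/ → /so/, /ʒ/ → /ʒo/.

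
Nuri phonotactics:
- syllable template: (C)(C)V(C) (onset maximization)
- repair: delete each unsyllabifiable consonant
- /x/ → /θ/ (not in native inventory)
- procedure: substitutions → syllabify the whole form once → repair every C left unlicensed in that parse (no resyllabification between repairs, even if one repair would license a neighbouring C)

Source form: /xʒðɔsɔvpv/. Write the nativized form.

Substitution: /x/ → /θ/, giving /θʒðɔsɔvpv/.
Syllabifying with onset maximization leaves /θ/, /p/, /v/ stranded (at most one coda consonant is licensed; onsets may contain at most 2 consonants).
Each unlicensed consonant is deleted: /θ/, /p/, /v/.

ʒðɔsɔv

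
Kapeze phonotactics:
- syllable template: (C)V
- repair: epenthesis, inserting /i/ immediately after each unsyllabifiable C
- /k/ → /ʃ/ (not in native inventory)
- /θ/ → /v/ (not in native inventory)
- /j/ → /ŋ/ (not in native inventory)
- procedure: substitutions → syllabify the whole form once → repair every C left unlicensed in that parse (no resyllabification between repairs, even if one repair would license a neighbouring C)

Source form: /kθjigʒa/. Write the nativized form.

ʃiviŋigiʒa

Substitution: /k/ → /ʃ/, /θ/ → /v/, /j/ → /ŋ/, giving /ʃvŋigʒa/.
The consonants /ʃ/, /v/, /g/ cannot be parsed into a legal (C)V syllable (no codas are permitted; onsets are limited to one consonant).
Epenthesis after each stranded consonant: /ʃ/ → /ʃi/, /v/ → /vi/, /g/ → /gi/.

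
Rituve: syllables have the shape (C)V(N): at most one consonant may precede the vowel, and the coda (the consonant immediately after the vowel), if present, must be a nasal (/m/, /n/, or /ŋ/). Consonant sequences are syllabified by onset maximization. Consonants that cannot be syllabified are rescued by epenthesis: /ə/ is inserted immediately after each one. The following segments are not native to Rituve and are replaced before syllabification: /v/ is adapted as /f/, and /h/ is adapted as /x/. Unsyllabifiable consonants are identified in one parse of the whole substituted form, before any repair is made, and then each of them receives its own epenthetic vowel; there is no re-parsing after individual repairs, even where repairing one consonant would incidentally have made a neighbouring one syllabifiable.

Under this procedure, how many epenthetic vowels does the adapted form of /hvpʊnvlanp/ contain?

4

After substitution the input is /xfpʊnflanp/.
The unsyllabifiable consonants are /x/, /f/, /f/, /p/; each receives one epenthetic vowel.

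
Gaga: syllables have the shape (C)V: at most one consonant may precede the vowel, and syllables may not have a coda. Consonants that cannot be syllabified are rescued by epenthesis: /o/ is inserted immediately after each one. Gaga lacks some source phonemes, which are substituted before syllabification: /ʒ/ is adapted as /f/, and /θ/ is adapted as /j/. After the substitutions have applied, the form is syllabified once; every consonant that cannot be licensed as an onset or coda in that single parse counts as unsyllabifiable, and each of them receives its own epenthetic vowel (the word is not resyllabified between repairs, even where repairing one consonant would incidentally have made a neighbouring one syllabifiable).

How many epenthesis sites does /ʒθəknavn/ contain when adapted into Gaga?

After substitution the input is /fjəknavn/.
The unsyllabifiable consonants are /f/, /k/, /v/, /n/; each receives one epenthetic vowel.

4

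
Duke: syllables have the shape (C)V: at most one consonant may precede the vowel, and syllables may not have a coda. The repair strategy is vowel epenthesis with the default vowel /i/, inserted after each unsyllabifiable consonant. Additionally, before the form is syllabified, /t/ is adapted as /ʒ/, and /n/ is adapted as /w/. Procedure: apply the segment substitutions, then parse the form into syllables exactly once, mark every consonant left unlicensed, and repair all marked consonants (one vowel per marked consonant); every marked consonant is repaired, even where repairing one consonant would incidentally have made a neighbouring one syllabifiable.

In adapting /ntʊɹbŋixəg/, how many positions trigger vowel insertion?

4

After substitution the input is /wʒʊɹbŋixəg/.
The unsyllabifiable consonants are /w/, /ɹ/, /b/, /g/; each receives one epenthetic vowel.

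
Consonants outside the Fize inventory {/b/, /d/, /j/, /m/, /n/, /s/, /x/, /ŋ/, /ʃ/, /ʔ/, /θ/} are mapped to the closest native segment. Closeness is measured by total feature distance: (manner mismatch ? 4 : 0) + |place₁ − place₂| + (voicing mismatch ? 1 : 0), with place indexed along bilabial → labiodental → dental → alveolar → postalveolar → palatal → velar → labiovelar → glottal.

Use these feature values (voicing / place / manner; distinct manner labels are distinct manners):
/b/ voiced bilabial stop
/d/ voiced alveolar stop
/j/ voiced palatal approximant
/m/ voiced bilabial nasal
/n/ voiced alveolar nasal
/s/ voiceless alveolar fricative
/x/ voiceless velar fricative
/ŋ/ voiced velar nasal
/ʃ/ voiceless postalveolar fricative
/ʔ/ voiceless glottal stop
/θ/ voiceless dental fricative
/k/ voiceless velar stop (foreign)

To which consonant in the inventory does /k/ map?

/ʔ/ is closest: same manner (stop), place distance 2 (velar→glottal), same voicing; total 2. Next closest is /d/ at distance 4.

ʔ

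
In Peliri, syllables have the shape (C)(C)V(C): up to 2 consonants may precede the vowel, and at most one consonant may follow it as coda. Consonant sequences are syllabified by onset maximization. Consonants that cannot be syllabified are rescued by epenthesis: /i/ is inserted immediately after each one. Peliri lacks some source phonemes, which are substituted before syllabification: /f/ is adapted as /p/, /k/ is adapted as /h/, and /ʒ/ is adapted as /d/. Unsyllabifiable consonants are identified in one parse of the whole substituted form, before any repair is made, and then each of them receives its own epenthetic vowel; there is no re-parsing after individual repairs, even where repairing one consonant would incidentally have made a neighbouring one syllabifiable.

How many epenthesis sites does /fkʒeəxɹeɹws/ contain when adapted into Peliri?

After substitution the input is /phdeəxɹeɹws/.
The unsyllabifiable consonants are /p/, /w/, /s/; each receives one epenthetic vowel.

3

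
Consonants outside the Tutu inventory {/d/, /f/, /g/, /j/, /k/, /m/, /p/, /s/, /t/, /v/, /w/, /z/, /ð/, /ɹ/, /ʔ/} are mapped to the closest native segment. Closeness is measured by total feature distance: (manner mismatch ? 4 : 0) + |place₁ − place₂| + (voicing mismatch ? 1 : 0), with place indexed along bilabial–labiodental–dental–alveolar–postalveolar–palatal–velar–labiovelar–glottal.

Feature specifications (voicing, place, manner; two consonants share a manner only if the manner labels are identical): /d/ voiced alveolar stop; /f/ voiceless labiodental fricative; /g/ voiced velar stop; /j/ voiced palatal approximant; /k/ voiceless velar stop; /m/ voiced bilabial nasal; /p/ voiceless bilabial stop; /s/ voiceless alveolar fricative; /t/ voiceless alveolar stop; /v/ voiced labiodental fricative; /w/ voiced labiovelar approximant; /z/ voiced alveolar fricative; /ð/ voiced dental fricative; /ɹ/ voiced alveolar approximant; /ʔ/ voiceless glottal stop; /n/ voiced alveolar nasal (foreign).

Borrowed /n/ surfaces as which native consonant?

/m/ is closest: same manner (nasal), place distance 3 (alveolar→bilabial), same voicing; total 3. Next closest is /d/ at distance 4.

m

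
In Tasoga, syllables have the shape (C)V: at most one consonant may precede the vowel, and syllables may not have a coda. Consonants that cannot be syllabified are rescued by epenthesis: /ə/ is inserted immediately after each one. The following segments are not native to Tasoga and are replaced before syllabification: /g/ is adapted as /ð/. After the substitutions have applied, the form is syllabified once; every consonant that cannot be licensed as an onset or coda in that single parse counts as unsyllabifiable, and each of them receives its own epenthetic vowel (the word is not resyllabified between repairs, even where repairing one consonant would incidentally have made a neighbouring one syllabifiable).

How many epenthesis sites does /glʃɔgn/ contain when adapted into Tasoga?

4

After substitution the input is /ðlʃɔðn/.
The unsyllabifiable consonants are /ð/, /l/, /ð/, /n/; each receives one epenthetic vowel.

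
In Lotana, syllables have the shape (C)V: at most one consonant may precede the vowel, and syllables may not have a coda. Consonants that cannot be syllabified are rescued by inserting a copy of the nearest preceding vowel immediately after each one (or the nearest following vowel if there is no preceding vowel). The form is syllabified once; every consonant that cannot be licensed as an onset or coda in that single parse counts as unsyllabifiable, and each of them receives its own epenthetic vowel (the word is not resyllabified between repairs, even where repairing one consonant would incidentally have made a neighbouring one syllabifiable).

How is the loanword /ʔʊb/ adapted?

ʔʊbʊ

Under (C)V, the unsyllabifiable consonants are /b/ (no codas are permitted; onsets are limited to one consonant).
Inserting the epenthetic vowel yields /b/ → /bʊ/.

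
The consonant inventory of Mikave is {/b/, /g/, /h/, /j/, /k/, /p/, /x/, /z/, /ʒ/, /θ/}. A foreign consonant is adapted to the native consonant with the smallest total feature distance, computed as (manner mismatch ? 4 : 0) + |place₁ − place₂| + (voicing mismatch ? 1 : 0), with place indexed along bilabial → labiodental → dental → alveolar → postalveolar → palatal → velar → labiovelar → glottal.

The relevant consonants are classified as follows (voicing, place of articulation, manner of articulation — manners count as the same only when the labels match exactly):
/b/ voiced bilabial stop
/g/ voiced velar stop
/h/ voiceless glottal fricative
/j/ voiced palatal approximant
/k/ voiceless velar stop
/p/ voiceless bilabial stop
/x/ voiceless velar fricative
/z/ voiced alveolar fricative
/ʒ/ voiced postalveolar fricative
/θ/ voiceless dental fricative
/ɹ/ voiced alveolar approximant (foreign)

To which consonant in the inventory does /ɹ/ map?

/j/ is closest: same manner (approximant), place distance 2 (alveolar→palatal), same voicing; total 2. Next closest is /z/ at distance 4.

j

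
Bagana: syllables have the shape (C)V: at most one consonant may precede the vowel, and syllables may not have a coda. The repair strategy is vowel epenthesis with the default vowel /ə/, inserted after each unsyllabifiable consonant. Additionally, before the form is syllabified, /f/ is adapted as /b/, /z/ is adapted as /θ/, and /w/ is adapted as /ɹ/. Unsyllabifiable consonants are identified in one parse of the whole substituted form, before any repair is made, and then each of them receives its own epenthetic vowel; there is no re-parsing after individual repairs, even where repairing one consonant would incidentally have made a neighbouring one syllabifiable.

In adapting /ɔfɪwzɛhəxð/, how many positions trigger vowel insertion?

3

After substitution the input is /ɔbɪɹθɛhəxð/.
The unsyllabifiable consonants are /ɹ/, /x/, /ð/; each receives one epenthetic vowel.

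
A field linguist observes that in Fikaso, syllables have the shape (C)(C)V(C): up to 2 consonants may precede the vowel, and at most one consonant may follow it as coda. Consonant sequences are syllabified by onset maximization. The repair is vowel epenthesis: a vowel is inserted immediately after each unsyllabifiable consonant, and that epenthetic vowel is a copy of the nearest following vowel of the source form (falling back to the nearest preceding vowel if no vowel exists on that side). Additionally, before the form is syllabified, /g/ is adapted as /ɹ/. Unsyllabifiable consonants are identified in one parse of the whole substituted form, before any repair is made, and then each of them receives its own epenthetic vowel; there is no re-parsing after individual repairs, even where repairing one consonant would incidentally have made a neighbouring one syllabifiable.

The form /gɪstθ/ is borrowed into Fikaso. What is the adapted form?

Substitution: /g/ → /ɹ/, giving /ɹɪstθ/.
The consonants /t/, /θ/ cannot be parsed into a legal (C)(C)V(C) syllable (at most one coda consonant is licensed; onsets may contain at most 2 consonants).
Inserting the epenthetic vowel yields /t/ → /tɪ/, /θ/ → /θɪ/.

ɹɪstɪθɪ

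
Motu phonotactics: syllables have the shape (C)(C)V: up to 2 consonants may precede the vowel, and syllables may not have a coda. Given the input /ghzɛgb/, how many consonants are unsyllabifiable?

3

Syllabifying with onset maximization leaves /g/, /g/, /b/ stranded (no codas are permitted; onsets may contain at most 2 consonants).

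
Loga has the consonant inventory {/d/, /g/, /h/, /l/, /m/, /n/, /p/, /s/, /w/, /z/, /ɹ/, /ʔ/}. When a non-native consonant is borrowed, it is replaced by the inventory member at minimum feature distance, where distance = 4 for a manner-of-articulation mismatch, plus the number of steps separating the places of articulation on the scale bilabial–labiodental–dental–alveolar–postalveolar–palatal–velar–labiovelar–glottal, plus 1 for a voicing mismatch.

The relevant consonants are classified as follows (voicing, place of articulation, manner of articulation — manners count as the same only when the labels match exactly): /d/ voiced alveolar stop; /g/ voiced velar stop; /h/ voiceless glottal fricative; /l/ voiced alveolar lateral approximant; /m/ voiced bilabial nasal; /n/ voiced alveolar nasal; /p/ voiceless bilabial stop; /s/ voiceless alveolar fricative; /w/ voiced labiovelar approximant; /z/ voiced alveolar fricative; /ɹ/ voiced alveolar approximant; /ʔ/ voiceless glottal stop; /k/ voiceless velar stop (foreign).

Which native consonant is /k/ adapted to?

/g/ is closest: same manner (stop), place distance 0 (velar→velar), voicing differs (+1); total 1. Next closest is /ʔ/ at distance 2.

g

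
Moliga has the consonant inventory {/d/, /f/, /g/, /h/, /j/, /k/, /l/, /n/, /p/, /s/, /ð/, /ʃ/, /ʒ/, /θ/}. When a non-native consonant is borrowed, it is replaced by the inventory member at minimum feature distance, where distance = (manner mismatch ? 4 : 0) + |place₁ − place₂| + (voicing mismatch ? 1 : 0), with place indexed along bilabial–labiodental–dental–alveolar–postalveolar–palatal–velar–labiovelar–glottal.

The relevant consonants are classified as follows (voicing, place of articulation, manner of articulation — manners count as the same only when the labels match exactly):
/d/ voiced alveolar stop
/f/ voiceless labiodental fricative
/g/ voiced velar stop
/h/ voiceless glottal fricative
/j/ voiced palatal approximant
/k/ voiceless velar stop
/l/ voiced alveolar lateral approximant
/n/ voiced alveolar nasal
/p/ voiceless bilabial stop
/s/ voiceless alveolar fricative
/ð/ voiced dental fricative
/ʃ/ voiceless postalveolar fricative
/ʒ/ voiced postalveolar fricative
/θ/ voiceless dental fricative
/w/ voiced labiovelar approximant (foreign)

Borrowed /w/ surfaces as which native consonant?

/j/ is closest: same manner (approximant), place distance 2 (labiovelar→palatal), same voicing; total 2. Next closest is /g/ at distance 5.

j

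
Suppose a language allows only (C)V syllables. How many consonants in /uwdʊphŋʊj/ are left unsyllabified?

4

The consonants /w/, /p/, /h/, /j/ cannot be parsed into a legal (C)V syllable (no codas are permitted; onsets are limited to one consonant).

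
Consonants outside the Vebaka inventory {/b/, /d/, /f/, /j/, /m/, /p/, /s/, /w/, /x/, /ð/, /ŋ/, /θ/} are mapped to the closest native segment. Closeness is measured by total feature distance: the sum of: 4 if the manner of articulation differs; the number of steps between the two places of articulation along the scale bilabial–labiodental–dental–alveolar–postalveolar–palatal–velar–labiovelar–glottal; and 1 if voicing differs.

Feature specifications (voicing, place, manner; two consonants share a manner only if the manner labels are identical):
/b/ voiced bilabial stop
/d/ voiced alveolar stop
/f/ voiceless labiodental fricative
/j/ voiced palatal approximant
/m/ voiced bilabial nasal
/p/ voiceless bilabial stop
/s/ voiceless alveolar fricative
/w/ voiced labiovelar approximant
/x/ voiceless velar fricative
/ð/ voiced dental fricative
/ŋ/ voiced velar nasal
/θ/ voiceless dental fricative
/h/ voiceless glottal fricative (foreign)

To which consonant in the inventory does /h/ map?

x

/x/ is closest: same manner (fricative), place distance 2 (glottal→velar), same voicing; total 2. Next closest is /s/ at distance 5.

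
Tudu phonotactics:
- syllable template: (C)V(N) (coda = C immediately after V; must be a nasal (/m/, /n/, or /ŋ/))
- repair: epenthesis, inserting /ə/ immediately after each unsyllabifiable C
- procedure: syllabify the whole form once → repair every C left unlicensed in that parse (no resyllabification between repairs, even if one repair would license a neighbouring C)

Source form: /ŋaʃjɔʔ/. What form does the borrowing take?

The consonants /ʃ/, /ʔ/ cannot be parsed into a legal (C)V(N) syllable (only a nasal (/m/, /n/, or /ŋ/) is licensed in coda position; onsets are limited to one consonant).
Epenthesis after each stranded consonant: /ʃ/ → /ʃə/, /ʔ/ → /ʔə/.

ŋaʃəjɔʔə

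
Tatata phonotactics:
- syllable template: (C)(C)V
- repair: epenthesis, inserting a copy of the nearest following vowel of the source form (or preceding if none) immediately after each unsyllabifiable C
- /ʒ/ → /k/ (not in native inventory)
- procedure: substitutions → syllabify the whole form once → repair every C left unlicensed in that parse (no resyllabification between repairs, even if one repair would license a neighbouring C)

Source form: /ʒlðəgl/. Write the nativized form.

Substitution: /ʒ/ → /k/, giving /klðəgl/.
The consonants /k/, /g/, /l/ cannot be parsed into a legal (C)(C)V syllable (no codas are permitted; onsets may contain at most 2 consonants).
Epenthesis after each stranded consonant: /k/ → /kə/, /g/ → /gə/, /l/ → /lə/.

kəlðəgələ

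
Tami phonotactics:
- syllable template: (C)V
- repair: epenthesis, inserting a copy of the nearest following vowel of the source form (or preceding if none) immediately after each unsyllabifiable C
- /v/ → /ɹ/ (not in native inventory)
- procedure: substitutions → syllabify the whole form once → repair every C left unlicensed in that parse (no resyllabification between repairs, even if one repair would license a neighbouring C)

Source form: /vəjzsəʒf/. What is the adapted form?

ɹəjəzəsəʒəfə

Substitution: /v/ → /ɹ/, giving /ɹəjzsəʒf/.
Syllabifying with onset maximization leaves /j/, /z/, /ʒ/, /f/ stranded (no codas are permitted; onsets are limited to one consonant).
Epenthesis after each stranded consonant: /j/ → /jə/, /z/ → /zə/, /ʒ/ → /ʒə/, /f/ → /fə/.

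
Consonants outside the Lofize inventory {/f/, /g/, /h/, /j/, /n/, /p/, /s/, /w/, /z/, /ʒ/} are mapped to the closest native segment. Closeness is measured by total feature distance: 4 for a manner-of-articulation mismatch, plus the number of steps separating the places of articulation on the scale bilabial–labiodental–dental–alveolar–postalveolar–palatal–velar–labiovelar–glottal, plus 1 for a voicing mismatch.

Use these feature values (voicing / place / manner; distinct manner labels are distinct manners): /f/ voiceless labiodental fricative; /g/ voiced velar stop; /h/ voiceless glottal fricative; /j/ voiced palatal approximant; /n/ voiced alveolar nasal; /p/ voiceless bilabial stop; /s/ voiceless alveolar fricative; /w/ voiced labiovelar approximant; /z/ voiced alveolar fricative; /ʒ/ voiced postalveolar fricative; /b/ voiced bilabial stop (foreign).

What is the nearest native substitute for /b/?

/p/ is closest: same manner (stop), place distance 0 (bilabial→bilabial), voicing differs (+1); total 1. Next closest is /f/ at distance 6.

p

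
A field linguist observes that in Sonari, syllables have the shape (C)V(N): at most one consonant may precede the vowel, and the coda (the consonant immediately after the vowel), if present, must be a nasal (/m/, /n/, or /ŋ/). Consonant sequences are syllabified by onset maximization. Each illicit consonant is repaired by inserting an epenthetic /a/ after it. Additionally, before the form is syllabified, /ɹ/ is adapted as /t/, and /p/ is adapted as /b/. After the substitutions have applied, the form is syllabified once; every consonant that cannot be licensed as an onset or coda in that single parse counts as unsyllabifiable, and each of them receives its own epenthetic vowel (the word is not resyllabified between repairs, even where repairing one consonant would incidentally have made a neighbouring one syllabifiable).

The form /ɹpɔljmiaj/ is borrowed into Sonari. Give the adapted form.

Substitution: /ɹ/ → /t/, /p/ → /b/, giving /tbɔljmiaj/.
Syllabifying with onset maximization leaves /t/, /l/, /j/, /j/ stranded (only a nasal (/m/, /n/, or /ŋ/) is licensed in coda position; onsets are limited to one consonant).
Inserting the epenthetic vowel yields /t/ → /ta/, /l/ → /la/, /j/ → /ja/, /j/ → /ja/.

tabɔlajamiaja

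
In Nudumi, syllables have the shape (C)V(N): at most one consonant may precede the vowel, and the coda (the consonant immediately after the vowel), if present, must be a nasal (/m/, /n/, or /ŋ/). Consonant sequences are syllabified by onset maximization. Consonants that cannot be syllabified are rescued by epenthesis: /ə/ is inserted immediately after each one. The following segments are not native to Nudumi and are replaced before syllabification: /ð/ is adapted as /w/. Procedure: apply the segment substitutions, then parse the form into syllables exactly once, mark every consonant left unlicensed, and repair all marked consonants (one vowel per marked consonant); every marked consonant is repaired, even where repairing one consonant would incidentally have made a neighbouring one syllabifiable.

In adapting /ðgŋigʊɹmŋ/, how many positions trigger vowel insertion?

5

After substitution the input is /wgŋigʊɹmŋ/.
The unsyllabifiable consonants are /w/, /g/, /ɹ/, /m/, /ŋ/; each receives one epenthetic vowel.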